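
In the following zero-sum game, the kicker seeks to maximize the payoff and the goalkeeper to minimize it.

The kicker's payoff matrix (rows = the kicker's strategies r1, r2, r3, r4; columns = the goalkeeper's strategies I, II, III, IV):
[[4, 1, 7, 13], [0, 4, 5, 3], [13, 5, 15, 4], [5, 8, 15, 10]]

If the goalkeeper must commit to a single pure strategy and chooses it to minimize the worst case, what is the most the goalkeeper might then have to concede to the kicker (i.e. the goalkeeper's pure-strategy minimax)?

8

The worst case (largest entry) in each column is I: 13, II: 8, III: 15, IV: 13.
The best (smallest) of these is 8.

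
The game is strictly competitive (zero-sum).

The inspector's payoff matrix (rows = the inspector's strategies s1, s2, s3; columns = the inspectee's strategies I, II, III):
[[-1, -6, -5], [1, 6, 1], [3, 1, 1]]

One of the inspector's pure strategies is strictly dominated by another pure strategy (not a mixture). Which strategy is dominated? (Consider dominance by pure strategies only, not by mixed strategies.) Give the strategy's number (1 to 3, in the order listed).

1

Compare s1 with s2: 1 > -1, 6 > -6, 1 > -5.
So s2 strictly dominates s1 for the inspector; s1 is strictly dominated.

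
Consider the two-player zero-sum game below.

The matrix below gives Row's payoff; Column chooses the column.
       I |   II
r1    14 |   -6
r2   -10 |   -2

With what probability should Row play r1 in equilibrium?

2/7

Row minima are -6 and -10, so Row's maximin is -6; column maxima are 14 and -2, so Column's minimax is -2. These differ, so the equilibrium is in mixed strategies.
Let Row play r1 with probability p. Column is indifferent when 14p − 10(1−p) = −6p − 2(1−p), giving p = 2/7.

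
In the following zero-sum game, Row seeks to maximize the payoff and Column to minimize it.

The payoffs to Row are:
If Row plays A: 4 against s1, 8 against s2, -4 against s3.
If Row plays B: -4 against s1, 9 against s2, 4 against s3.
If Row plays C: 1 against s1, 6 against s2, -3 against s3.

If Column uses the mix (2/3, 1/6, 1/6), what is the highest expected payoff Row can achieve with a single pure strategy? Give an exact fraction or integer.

10/3

A: (4)·(2/3) + (8)·(1/6) + (-4)·(1/6) = 10/3.
B: (-4)·(2/3) + (9)·(1/6) + (4)·(1/6) = -1/2.
C: (1)·(2/3) + (6)·(1/6) + (-3)·(1/6) = 7/6.
The best pure response is A with expected payoff 10/3.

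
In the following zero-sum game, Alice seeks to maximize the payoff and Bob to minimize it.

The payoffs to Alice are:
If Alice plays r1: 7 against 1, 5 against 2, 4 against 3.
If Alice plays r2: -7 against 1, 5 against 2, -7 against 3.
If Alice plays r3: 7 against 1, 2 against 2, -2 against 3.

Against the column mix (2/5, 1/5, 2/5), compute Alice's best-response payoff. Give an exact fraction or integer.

27/5

r1: (7)·(2/5) + (5)·(1/5) + (4)·(2/5) = 27/5.
r2: (-7)·(2/5) + (5)·(1/5) + (-7)·(2/5) = -23/5.
r3: (7)·(2/5) + (2)·(1/5) + (-2)·(2/5) = 12/5.
The best pure response is r1 with expected payoff 27/5.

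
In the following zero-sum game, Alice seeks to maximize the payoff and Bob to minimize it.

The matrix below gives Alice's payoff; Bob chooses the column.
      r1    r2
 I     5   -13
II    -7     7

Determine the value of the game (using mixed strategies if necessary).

-7/4

Row minima are -13 and -7, so Alice's maximin is -7; column maxima are 5 and 7, so Bob's minimax is 5. These differ, so the equilibrium is in mixed strategies.
Let Alice play I with probability p. Bob is indifferent when 5p − 7(1−p) = −13p + 7(1−p), giving p = 7/16.
Let Bob play r1 with probability q. Alice is indifferent when 5q − 13(1−q) = −7q + 7(1−q), giving q = 5/8.
The value is 5·(5/8) + (-13)·(3/8) = -7/4.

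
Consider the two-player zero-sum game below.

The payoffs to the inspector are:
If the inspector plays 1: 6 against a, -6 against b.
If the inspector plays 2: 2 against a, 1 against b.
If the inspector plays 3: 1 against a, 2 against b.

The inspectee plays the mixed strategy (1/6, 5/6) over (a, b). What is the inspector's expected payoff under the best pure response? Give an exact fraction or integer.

11/6

1: (6)·(1/6) + (-6)·(5/6) = -4.
2: (2)·(1/6) + (1)·(5/6) = 7/6.
3: (1)·(1/6) + (2)·(5/6) = 11/6.
The best pure response is 3 with expected payoff 11/6.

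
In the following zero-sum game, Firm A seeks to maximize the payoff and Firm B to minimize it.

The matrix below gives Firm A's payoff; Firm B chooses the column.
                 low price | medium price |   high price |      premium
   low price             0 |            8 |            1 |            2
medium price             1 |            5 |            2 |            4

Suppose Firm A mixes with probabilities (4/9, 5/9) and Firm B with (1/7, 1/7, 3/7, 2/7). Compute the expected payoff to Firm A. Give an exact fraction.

160/63

Against (1/7, 1/7, 3/7, 2/7), each row's expected payoff is low price: 15/7; medium price: 20/7.
Taking the (4/9, 5/9)-weighted average: (4/9)·(15/7) + (5/9)·(20/7) = 160/63.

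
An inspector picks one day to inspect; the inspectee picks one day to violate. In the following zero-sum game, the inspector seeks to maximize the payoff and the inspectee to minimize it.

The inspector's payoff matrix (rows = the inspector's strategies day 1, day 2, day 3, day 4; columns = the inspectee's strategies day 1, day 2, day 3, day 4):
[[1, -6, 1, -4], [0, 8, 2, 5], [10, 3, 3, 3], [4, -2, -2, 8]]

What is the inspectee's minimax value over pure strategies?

The worst case (largest entry) in each column is day 1: 10, day 2: 8, day 3: 3, day 4: 8.
The best (smallest) of these is 3.

3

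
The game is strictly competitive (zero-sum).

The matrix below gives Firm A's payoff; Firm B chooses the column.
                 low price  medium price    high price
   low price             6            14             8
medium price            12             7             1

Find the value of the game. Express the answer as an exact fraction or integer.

90/13

Column medium price is strictly dominated by high price for Firm B (it gives Firm A more in every row).
The remaining 2×2 game on (low price, medium price) × (low price, high price) has no saddle point. Let Firm A play low price with probability p; indifference gives 6p + 12(1−p) = 8p + (1−p), so p = 11/13.
Similarly Firm B's optimal q on low price is 7/13, and the value is 6·(7/13) + (8)·(6/13) = 90/13.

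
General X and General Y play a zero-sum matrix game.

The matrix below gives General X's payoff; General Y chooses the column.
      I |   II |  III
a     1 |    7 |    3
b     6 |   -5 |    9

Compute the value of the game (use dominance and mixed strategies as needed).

Column III is strictly dominated by I for General Y (it gives General X more in every row).
The remaining 2×2 game on (a, b) × (I, II) has no saddle point. Let General X play a with probability p; indifference gives p + 6(1−p) = 7p − 5(1−p), so p = 11/17.
Similarly General Y's optimal q on I is 12/17, and the value is 1·(12/17) + (7)·(5/17) = 47/17.

47/17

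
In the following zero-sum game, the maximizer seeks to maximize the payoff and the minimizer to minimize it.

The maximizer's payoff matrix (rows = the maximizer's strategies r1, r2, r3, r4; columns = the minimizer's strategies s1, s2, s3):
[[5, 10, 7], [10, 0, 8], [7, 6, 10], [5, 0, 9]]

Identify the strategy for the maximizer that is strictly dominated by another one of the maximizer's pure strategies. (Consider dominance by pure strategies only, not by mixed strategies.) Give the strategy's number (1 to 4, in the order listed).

Compare r4 with r3: 7 > 5, 6 > 0, 10 > 9.
So r3 strictly dominates r4 for the maximizer; r4 is strictly dominated.

4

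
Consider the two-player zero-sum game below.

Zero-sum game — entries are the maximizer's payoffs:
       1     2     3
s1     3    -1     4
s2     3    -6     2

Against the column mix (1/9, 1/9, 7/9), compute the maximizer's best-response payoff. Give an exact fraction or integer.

s1: (3)·(1/9) + (-1)·(1/9) + (4)·(7/9) = 10/3.
s2: (3)·(1/9) + (-6)·(1/9) + (2)·(7/9) = 11/9.
The best pure response is s1 with expected payoff 10/3.

10/3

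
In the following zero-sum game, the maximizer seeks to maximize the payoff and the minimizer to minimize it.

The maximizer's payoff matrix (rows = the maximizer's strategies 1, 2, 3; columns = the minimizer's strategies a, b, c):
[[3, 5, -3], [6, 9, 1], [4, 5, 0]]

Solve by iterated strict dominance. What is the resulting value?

Column a is strictly dominated by c for the minimizer (-3<3, 1<6, 0<4); eliminate a.
Row 1 is strictly dominated by row 2 (9>5, 1>-3); eliminate 1.
Row 3 is strictly dominated by row 2 (9>5, 1>0); eliminate 3.
Column b is strictly dominated by c for the minimizer (1<9); eliminate b.
Only (2, c) remains, with payoff 1.

1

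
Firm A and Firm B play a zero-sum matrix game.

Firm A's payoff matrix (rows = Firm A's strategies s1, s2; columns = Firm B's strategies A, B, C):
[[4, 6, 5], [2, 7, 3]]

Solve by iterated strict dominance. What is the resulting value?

4

Column C is strictly dominated by A for Firm B (4<5, 2<3); eliminate C.
Column B is strictly dominated by A for Firm B (4<6, 2<7); eliminate B.
Row s2 is strictly dominated by row s1 (4>2); eliminate s2.
Only (s1, A) remains, with payoff 4.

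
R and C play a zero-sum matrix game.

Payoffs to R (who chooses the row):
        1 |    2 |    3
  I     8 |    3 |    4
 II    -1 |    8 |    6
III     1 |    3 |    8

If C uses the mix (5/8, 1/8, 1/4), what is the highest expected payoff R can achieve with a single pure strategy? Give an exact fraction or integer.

I: (8)·(5/8) + (3)·(1/8) + (4)·(1/4) = 51/8.
II: (-1)·(5/8) + (8)·(1/8) + (6)·(1/4) = 15/8.
III: (1)·(5/8) + (3)·(1/8) + (8)·(1/4) = 3.
The best pure response is I with expected payoff 51/8.

51/8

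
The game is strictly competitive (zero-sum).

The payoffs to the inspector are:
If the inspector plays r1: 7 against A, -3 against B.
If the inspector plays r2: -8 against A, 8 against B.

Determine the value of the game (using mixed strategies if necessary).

16/13

Row minima are -3 and -8, so the inspector's maximin is -3; column maxima are 7 and 8, so the inspectee's minimax is 7. These differ, so the equilibrium is in mixed strategies.
Let the inspector play r1 with probability p. The inspectee is indifferent when 7p − 8(1−p) = −3p + 8(1−p), giving p = 8/13.
Let the inspectee play A with probability q. The inspector is indifferent when 7q − 3(1−q) = −8q + 8(1−q), giving q = 11/26.
The value is 7·(11/26) + (-3)·(15/26) = 16/13.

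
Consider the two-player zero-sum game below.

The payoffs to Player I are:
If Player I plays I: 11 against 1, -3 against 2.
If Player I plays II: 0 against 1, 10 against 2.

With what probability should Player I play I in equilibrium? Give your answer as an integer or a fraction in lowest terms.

Row minima are -3 and 0, so Player I's maximin is 0; column maxima are 11 and 10, so Player II's minimax is 10. These differ, so the equilibrium is in mixed strategies.
Let Player I play I with probability p. Player II is indifferent when 11p = −3p + 10(1−p), giving p = 5/12.

5/12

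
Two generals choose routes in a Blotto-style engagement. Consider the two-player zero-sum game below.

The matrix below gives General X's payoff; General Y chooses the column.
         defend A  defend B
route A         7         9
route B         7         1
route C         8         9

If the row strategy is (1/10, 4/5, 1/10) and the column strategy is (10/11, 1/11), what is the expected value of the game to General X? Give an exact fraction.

368/55

Against (10/11, 1/11), each row's expected payoff is route A: 79/11; route B: 71/11; route C: 89/11.
Taking the (1/10, 4/5, 1/10)-weighted average: (1/10)·(79/11) + (4/5)·(71/11) + (1/10)·(89/11) = 368/55.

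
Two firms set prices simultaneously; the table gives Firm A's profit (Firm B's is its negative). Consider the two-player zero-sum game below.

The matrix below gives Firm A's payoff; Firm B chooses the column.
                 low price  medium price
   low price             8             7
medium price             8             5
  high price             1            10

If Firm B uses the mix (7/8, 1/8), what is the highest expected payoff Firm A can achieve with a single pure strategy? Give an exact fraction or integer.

63/8

low price: (8)·(7/8) + (7)·(1/8) = 63/8.
medium price: (8)·(7/8) + (5)·(1/8) = 61/8.
high price: (1)·(7/8) + (10)·(1/8) = 17/8.
The best pure response is low price with expected payoff 63/8.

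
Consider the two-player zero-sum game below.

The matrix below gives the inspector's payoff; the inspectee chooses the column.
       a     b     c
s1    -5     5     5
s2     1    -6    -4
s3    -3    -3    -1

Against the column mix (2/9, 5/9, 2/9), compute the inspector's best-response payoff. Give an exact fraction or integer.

s1: (-5)·(2/9) + (5)·(5/9) + (5)·(2/9) = 25/9.
s2: (1)·(2/9) + (-6)·(5/9) + (-4)·(2/9) = -4.
s3: (-3)·(2/9) + (-3)·(5/9) + (-1)·(2/9) = -23/9.
The best pure response is s1 with expected payoff 25/9.

25/9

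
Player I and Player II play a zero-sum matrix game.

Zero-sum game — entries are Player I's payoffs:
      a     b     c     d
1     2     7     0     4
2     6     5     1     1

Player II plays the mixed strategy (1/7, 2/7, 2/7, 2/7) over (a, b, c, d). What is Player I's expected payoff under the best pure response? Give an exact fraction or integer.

24/7

1: (2)·(1/7) + (7)·(2/7) + (0)·(2/7) + (4)·(2/7) = 24/7.
2: (6)·(1/7) + (5)·(2/7) + (1)·(2/7) + (1)·(2/7) = 20/7.
The best pure response is 1 with expected payoff 24/7.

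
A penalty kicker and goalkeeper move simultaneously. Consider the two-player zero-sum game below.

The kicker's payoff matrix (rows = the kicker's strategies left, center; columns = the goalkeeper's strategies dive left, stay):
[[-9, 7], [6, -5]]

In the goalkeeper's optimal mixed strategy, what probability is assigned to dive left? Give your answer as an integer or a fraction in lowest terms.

Row minima are -9 and -5, so the kicker's maximin is -5; column maxima are 6 and 7, so the goalkeeper's minimax is 6. These differ, so the equilibrium is in mixed strategies.
Let the goalkeeper play dive left with probability q. The kicker is indifferent when −9q + 7(1−q) = 6q − 5(1−q), giving q = 4/9.

4/9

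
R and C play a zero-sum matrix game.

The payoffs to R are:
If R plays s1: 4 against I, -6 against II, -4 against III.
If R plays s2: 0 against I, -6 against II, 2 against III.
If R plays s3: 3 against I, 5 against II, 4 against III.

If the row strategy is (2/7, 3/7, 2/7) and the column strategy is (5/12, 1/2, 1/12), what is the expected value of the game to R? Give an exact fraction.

-11/21

Against (5/12, 1/2, 1/12), each row's expected payoff is s1: -5/3; s2: -17/6; s3: 49/12.
Taking the (2/7, 3/7, 2/7)-weighted average: (2/7)·(-5/3) + (3/7)·(-17/6) + (2/7)·(49/12) = -11/21.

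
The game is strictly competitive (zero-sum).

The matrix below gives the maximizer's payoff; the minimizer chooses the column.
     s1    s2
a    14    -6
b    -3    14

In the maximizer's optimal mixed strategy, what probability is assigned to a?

Row minima are -6 and -3, so the maximizer's maximin is -3; column maxima are 14 and 14, so the minimizer's minimax is 14. These differ, so the equilibrium is in mixed strategies.
Let the maximizer play a with probability p. The minimizer is indifferent when 14p − 3(1−p) = −6p + 14(1−p), giving p = 17/37.

17/37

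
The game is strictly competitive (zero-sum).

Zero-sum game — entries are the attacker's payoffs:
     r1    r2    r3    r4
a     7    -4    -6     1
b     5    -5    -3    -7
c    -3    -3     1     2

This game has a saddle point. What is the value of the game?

-3

Row minima: -6, -7, -3 → the attacker's maximin is -3.
Column maxima: 7, -3, 1, 2 → the defender's minimax is -3.
They coincide at (c, r2), so the value is -3.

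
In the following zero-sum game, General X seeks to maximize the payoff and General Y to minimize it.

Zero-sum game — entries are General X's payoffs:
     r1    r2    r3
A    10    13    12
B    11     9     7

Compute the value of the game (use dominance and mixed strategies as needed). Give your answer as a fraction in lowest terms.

31/3

Column r2 is strictly dominated by r3 for General Y (it gives General X more in every row).
The remaining 2×2 game on (A, B) × (r1, r3) has no saddle point. Let General X play A with probability p; indifference gives 10p + 11(1−p) = 12p + 7(1−p), so p = 2/3.
Similarly General Y's optimal q on r1 is 5/6, and the value is 10·(5/6) + (12)·(1/6) = 31/3.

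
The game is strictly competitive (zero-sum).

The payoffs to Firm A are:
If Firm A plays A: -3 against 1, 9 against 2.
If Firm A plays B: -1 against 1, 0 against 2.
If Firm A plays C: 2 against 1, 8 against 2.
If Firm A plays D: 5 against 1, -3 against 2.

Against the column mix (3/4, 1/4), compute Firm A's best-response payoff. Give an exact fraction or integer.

7/2

A: (-3)·(3/4) + (9)·(1/4) = 0.
B: (-1)·(3/4) + (0)·(1/4) = -3/4.
C: (2)·(3/4) + (8)·(1/4) = 7/2.
D: (5)·(3/4) + (-3)·(1/4) = 3.
The best pure response is C with expected payoff 7/2.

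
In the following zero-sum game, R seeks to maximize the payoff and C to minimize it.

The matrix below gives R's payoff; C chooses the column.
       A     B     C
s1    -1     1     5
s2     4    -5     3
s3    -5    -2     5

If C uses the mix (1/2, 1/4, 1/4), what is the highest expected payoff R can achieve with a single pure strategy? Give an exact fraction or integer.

s1: (-1)·(1/2) + (1)·(1/4) + (5)·(1/4) = 1.
s2: (4)·(1/2) + (-5)·(1/4) + (3)·(1/4) = 3/2.
s3: (-5)·(1/2) + (-2)·(1/4) + (5)·(1/4) = -7/4.
The best pure response is s2 with expected payoff 3/2.

3/2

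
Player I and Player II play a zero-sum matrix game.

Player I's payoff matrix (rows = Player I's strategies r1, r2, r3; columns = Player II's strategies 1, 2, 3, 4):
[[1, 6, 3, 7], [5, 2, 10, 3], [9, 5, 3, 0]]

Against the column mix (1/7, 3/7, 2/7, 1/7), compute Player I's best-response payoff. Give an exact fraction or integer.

34/7

r1: (1)·(1/7) + (6)·(3/7) + (3)·(2/7) + (7)·(1/7) = 32/7.
r2: (5)·(1/7) + (2)·(3/7) + (10)·(2/7) + (3)·(1/7) = 34/7.
r3: (9)·(1/7) + (5)·(3/7) + (3)·(2/7) + (0)·(1/7) = 30/7.
The best pure response is r2 with expected payoff 34/7.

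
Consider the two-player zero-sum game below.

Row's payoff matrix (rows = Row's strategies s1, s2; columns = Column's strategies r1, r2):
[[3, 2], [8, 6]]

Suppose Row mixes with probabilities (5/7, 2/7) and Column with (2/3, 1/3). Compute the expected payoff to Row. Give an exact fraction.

Against (2/3, 1/3), each row's expected payoff is s1: 8/3; s2: 22/3.
Taking the (5/7, 2/7)-weighted average: (5/7)·(8/3) + (2/7)·(22/3) = 4.

4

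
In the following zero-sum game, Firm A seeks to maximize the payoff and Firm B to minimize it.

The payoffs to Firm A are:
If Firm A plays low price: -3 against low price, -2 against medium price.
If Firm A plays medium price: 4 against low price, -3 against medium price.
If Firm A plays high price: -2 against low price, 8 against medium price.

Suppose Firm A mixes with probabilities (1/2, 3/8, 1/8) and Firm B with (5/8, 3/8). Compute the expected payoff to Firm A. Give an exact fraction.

-37/64

Against (5/8, 3/8), each row's expected payoff is low price: -21/8; medium price: 11/8; high price: 7/4.
Taking the (1/2, 3/8, 1/8)-weighted average: (1/2)·(-21/8) + (3/8)·(11/8) + (1/8)·(7/4) = -37/64.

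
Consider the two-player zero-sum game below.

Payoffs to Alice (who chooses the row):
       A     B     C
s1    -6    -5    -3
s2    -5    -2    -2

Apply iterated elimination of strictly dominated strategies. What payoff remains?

Row s1 is strictly dominated by row s2 (-5>-6, -2>-5, -2>-3); eliminate s1.
Column C is strictly dominated by A for Bob (-5<-2); eliminate C.
Column B is strictly dominated by A for Bob (-5<-2); eliminate B.
Only (s2, A) remains, with payoff -5.

-5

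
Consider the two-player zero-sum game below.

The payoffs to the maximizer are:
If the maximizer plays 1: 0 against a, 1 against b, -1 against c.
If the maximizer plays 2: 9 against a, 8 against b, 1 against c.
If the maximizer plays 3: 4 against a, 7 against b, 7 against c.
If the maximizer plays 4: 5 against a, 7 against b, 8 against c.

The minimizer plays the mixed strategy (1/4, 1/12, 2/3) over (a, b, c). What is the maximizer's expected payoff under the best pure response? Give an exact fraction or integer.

1: (0)·(1/4) + (1)·(1/12) + (-1)·(2/3) = -7/12.
2: (9)·(1/4) + (8)·(1/12) + (1)·(2/3) = 43/12.
3: (4)·(1/4) + (7)·(1/12) + (7)·(2/3) = 25/4.
4: (5)·(1/4) + (7)·(1/12) + (8)·(2/3) = 43/6.
The best pure response is 4 with expected payoff 43/6.

43/6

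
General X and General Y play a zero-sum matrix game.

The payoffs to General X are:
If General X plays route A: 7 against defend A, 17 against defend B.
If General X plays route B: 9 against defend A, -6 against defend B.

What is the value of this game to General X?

Row minima are 7 and -6, so General X's maximin is 7; column maxima are 9 and 17, so General Y's minimax is 9. These differ, so the equilibrium is in mixed strategies.
Let General X play route A with probability p. General Y is indifferent when 7p + 9(1−p) = 17p − 6(1−p), giving p = 3/5.
Let General Y play defend A with probability q. General X is indifferent when 7q + 17(1−q) = 9q − 6(1−q), giving q = 23/25.
The value is 7·(23/25) + (17)·(2/25) = 39/5.

39/5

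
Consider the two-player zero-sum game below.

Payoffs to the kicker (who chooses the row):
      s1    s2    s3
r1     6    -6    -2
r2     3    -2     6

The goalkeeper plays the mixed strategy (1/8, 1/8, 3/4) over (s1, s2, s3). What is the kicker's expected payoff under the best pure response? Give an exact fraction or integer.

r1: (6)·(1/8) + (-6)·(1/8) + (-2)·(3/4) = -3/2.
r2: (3)·(1/8) + (-2)·(1/8) + (6)·(3/4) = 37/8.
The best pure response is r2 with expected payoff 37/8.

37/8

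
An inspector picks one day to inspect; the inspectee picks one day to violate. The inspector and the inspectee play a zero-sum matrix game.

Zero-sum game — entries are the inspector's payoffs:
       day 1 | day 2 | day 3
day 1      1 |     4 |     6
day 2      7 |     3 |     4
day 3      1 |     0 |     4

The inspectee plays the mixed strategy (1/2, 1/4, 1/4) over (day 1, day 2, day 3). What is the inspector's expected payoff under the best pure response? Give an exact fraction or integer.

day 1: (1)·(1/2) + (4)·(1/4) + (6)·(1/4) = 3.
day 2: (7)·(1/2) + (3)·(1/4) + (4)·(1/4) = 21/4.
day 3: (1)·(1/2) + (0)·(1/4) + (4)·(1/4) = 3/2.
The best pure response is day 2 with expected payoff 21/4.

21/4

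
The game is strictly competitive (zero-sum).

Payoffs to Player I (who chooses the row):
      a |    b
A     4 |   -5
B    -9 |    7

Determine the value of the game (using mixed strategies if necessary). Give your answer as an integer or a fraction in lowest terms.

Row minima are -5 and -9, so Player I's maximin is -5; column maxima are 4 and 7, so Player II's minimax is 4. These differ, so the equilibrium is in mixed strategies.
Let Player I play A with probability p. Player II is indifferent when 4p − 9(1−p) = −5p + 7(1−p), giving p = 16/25.
Let Player II play a with probability q. Player I is indifferent when 4q − 5(1−q) = −9q + 7(1−q), giving q = 12/25.
The value is 4·(12/25) + (-5)·(13/25) = -17/25.

-17/25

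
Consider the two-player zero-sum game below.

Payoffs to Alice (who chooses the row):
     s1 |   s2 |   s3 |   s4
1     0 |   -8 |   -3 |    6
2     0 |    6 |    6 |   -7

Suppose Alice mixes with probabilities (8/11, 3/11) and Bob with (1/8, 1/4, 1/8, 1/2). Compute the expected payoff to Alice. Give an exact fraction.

Against (1/8, 1/4, 1/8, 1/2), each row's expected payoff is 1: 5/8; 2: -5/4.
Taking the (8/11, 3/11)-weighted average: (8/11)·(5/8) + (3/11)·(-5/4) = 5/44.

5/44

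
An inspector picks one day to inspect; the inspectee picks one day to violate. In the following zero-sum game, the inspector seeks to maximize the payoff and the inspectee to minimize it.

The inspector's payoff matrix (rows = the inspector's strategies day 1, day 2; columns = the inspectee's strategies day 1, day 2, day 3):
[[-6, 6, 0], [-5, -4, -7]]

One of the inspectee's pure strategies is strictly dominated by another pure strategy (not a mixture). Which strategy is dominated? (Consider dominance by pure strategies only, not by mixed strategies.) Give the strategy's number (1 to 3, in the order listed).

2

The inspectee prefers columns that give the inspector less. Compare day 2 with day 1: -6 < 6, -5 < -4.
So day 1 strictly dominates day 2 for the inspectee; day 2 is strictly dominated.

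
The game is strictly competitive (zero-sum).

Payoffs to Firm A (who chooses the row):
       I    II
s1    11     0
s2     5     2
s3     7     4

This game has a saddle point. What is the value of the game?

4

Row minima: 0, 2, 4 → Firm A's maximin is 4.
Column maxima: 11, 4 → Firm B's minimax is 4.
They coincide at (s3, II), so the value is 4.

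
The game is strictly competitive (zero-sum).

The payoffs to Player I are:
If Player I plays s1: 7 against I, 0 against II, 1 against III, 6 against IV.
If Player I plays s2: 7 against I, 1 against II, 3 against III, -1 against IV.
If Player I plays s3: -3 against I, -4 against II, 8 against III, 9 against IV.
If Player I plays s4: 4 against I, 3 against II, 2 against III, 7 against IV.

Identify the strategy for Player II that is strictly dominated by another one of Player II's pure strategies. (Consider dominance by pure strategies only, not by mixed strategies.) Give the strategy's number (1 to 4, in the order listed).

Player II prefers columns that give Player I less. Compare I with II: 0 < 7, 1 < 7, -4 < -3, 3 < 4.
So II strictly dominates I for Player II; I is strictly dominated.

1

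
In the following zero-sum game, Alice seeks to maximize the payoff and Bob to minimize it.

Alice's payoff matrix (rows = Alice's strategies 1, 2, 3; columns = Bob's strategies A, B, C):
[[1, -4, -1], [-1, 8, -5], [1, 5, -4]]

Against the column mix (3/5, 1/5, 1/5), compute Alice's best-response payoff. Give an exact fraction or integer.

4/5

1: (1)·(3/5) + (-4)·(1/5) + (-1)·(1/5) = -2/5.
2: (-1)·(3/5) + (8)·(1/5) + (-5)·(1/5) = 0.
3: (1)·(3/5) + (5)·(1/5) + (-4)·(1/5) = 4/5.
The best pure response is 3 with expected payoff 4/5.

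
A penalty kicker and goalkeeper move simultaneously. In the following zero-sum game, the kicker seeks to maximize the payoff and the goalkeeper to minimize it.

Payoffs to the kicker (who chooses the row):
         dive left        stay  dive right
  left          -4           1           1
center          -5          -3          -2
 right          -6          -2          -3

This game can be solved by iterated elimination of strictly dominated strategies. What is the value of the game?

-4

Column stay is strictly dominated by dive left for the goalkeeper (-4<1, -5<-3, -6<-2); eliminate stay.
Column dive right is strictly dominated by dive left for the goalkeeper (-4<1, -5<-2, -6<-3); eliminate dive right.
Row center is strictly dominated by row left (-4>-5); eliminate center.
Row right is strictly dominated by row left (-4>-6); eliminate right.
Only (left, dive left) remains, with payoff -4.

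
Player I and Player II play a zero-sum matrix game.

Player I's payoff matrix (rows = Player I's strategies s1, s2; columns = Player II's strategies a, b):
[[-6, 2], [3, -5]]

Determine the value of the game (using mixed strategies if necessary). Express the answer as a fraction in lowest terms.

-3/2

Row minima are -6 and -5, so Player I's maximin is -5; column maxima are 3 and 2, so Player II's minimax is 2. These differ, so the equilibrium is in mixed strategies.
Let Player I play s1 with probability p. Player II is indifferent when −6p + 3(1−p) = 2p − 5(1−p), giving p = 1/2.
Let Player II play a with probability q. Player I is indifferent when −6q + 2(1−q) = 3q − 5(1−q), giving q = 7/16.
The value is -6·(7/16) + (2)·(9/16) = -3/2.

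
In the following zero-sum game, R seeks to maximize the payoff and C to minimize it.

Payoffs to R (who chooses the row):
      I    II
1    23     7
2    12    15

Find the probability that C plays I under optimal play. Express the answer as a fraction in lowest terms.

Row minima are 7 and 12, so R's maximin is 12; column maxima are 23 and 15, so C's minimax is 15. These differ, so the equilibrium is in mixed strategies.
Let C play I with probability q. R is indifferent when 23q + 7(1−q) = 12q + 15(1−q), giving q = 8/19.

8/19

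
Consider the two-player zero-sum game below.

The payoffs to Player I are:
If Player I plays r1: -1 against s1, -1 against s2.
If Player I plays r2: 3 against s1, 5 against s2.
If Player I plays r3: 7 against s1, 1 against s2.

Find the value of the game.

4

Row r1 is strictly dominated by row r2, so Player I never plays it.
The remaining 2×2 game on (r2, r3) × (s1, s2) has no saddle point. Let Player I play r2 with probability p; indifference gives 3p + 7(1−p) = 5p + (1−p), so p = 3/4.
Similarly Player II's optimal q on s1 is 1/2, and the value is 3·(1/2) + (5)·(1/2) = 4.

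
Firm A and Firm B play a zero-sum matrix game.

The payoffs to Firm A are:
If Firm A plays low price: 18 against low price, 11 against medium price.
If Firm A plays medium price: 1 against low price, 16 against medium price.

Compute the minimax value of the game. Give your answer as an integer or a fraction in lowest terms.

277/22

Row minima are 11 and 1, so Firm A's maximin is 11; column maxima are 18 and 16, so Firm B's minimax is 16. These differ, so the equilibrium is in mixed strategies.
Let Firm A play low price with probability p. Firm B is indifferent when 18p + (1−p) = 11p + 16(1−p), giving p = 15/22.
Let Firm B play low price with probability q. Firm A is indifferent when 18q + 11(1−q) = q + 16(1−q), giving q = 5/22.
The value is 18·(5/22) + (11)·(17/22) = 277/22.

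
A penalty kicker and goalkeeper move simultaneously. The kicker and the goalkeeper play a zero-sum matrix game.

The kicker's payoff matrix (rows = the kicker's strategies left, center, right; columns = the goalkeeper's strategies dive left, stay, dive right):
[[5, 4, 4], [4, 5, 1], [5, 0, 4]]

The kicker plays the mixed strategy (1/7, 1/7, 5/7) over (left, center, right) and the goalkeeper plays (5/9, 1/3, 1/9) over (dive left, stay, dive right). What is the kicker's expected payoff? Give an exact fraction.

74/21

Against (5/9, 1/3, 1/9), each row's expected payoff is left: 41/9; center: 4; right: 29/9.
Taking the (1/7, 1/7, 5/7)-weighted average: (1/7)·(41/9) + (1/7)·(4) + (5/7)·(29/9) = 74/21.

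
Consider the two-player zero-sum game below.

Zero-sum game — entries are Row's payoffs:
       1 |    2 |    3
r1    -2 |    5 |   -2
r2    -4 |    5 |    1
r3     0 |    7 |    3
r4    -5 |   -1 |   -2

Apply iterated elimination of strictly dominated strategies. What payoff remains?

Column 2 is strictly dominated by 1 for Column (-2<5, -4<5, 0<7, -5<-1); eliminate 2.
Row r2 is strictly dominated by row r3 (0>-4, 3>1); eliminate r2.
Row r4 is strictly dominated by row r3 (0>-5, 3>-2); eliminate r4.
Row r1 is strictly dominated by row r3 (0>-2, 3>-2); eliminate r1.
Column 3 is strictly dominated by 1 for Column (0<3); eliminate 3.
Only (r3, 1) remains, with payoff 0.

0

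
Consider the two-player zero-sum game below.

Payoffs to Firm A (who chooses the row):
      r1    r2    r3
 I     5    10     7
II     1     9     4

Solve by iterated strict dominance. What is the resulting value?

Column r2 is strictly dominated by r1 for Firm B (5<10, 1<9); eliminate r2.
Column r3 is strictly dominated by r1 for Firm B (5<7, 1<4); eliminate r3.
Row II is strictly dominated by row I (5>1); eliminate II.
Only (I, r1) remains, with payoff 5.

5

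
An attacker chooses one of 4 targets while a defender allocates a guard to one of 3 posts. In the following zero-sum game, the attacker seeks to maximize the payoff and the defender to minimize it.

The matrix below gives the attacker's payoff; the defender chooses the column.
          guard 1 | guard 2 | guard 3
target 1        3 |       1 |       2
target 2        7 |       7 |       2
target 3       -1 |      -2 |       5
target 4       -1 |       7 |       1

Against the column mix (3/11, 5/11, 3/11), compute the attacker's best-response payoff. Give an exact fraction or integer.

target 1: (3)·(3/11) + (1)·(5/11) + (2)·(3/11) = 20/11.
target 2: (7)·(3/11) + (7)·(5/11) + (2)·(3/11) = 62/11.
target 3: (-1)·(3/11) + (-2)·(5/11) + (5)·(3/11) = 2/11.
target 4: (-1)·(3/11) + (7)·(5/11) + (1)·(3/11) = 35/11.
The best pure response is target 2 with expected payoff 62/11.

62/11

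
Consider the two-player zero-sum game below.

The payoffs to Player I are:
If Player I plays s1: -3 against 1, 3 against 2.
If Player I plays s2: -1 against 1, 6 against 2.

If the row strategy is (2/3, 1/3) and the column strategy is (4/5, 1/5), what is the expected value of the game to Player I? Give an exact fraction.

Against (4/5, 1/5), each row's expected payoff is s1: -9/5; s2: 2/5.
Taking the (2/3, 1/3)-weighted average: (2/3)·(-9/5) + (1/3)·(2/5) = -16/15.

-16/15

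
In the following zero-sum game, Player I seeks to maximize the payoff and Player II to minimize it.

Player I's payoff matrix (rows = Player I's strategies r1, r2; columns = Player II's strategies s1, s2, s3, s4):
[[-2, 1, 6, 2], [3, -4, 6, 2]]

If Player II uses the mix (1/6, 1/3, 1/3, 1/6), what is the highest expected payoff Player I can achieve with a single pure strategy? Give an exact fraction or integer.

r1: (-2)·(1/6) + (1)·(1/3) + (6)·(1/3) + (2)·(1/6) = 7/3.
r2: (3)·(1/6) + (-4)·(1/3) + (6)·(1/3) + (2)·(1/6) = 3/2.
The best pure response is r1 with expected payoff 7/3.

7/3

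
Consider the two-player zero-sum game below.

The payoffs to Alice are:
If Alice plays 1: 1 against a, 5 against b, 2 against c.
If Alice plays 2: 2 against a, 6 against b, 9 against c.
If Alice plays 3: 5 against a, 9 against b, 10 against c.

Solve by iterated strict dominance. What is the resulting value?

5

Column b is strictly dominated by a for Bob (1<5, 2<6, 5<9); eliminate b.
Row 1 is strictly dominated by row 2 (2>1, 9>2); eliminate 1.
Column c is strictly dominated by a for Bob (2<9, 5<10); eliminate c.
Row 2 is strictly dominated by row 3 (5>2); eliminate 2.
Only (3, a) remains, with payoff 5.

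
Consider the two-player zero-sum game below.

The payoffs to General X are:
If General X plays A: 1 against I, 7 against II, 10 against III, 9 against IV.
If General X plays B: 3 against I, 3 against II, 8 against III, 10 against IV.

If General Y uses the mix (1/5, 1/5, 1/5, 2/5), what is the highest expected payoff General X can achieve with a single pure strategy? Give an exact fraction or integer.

36/5

A: (1)·(1/5) + (7)·(1/5) + (10)·(1/5) + (9)·(2/5) = 36/5.
B: (3)·(1/5) + (3)·(1/5) + (8)·(1/5) + (10)·(2/5) = 34/5.
The best pure response is A with expected payoff 36/5.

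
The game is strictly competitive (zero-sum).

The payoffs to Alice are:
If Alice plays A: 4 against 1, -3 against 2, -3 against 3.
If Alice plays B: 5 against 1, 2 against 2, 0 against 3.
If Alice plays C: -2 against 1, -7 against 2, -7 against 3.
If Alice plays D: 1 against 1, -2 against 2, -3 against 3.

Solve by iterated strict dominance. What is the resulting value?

Row A is strictly dominated by row B (5>4, 2>-3, 0>-3); eliminate A.
Row C is strictly dominated by row B (5>-2, 2>-7, 0>-7); eliminate C.
Column 1 is strictly dominated by 2 for Bob (2<5, -2<1); eliminate 1.
Column 2 is strictly dominated by 3 for Bob (0<2, -3<-2); eliminate 2.
Row D is strictly dominated by row B (0>-3); eliminate D.
Only (B, 3) remains, with payoff 0.

0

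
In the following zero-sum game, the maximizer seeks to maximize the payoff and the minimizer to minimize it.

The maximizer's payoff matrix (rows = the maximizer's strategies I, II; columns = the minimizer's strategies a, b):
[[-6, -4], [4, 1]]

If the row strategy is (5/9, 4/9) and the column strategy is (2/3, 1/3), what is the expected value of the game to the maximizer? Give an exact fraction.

Against (2/3, 1/3), each row's expected payoff is I: -16/3; II: 3.
Taking the (5/9, 4/9)-weighted average: (5/9)·(-16/3) + (4/9)·(3) = -44/27.

-44/27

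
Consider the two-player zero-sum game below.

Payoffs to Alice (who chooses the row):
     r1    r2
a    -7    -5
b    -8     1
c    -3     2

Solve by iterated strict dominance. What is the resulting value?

-3

Row a is strictly dominated by row c (-3>-7, 2>-5); eliminate a.
Row b is strictly dominated by row c (-3>-8, 2>1); eliminate b.
Column r2 is strictly dominated by r1 for Bob (-3<2); eliminate r2.
Only (c, r1) remains, with payoff -3.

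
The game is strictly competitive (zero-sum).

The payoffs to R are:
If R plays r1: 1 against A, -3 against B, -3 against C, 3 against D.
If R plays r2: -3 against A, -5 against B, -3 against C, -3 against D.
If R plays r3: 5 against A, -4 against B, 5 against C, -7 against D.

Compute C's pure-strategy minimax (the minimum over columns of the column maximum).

-3

The worst case (largest entry) in each column is A: 5, B: -3, C: 5, D: 3.
The best (smallest) of these is -3.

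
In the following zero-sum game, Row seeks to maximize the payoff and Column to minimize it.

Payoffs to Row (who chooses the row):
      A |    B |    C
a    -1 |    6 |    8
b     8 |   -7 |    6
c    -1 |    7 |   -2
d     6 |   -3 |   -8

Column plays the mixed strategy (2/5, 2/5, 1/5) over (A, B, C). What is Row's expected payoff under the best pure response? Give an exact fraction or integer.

18/5

a: (-1)·(2/5) + (6)·(2/5) + (8)·(1/5) = 18/5.
b: (8)·(2/5) + (-7)·(2/5) + (6)·(1/5) = 8/5.
c: (-1)·(2/5) + (7)·(2/5) + (-2)·(1/5) = 2.
d: (6)·(2/5) + (-3)·(2/5) + (-8)·(1/5) = -2/5.
The best pure response is a with expected payoff 18/5.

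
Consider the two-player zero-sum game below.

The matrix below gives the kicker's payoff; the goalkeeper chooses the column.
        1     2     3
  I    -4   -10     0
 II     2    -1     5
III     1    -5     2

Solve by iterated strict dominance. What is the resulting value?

Column 1 is strictly dominated by 2 for the goalkeeper (-10<-4, -1<2, -5<1); eliminate 1.
Column 3 is strictly dominated by 2 for the goalkeeper (-10<0, -1<5, -5<2); eliminate 3.
Row I is strictly dominated by row II (-1>-10); eliminate I.
Row III is strictly dominated by row II (-1>-5); eliminate III.
Only (II, 2) remains, with payoff -1.

-1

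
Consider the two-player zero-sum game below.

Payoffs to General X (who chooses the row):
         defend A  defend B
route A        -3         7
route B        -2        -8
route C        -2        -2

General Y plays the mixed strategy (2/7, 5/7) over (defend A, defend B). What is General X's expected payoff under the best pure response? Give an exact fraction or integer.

route A: (-3)·(2/7) + (7)·(5/7) = 29/7.
route B: (-2)·(2/7) + (-8)·(5/7) = -44/7.
route C: (-2)·(2/7) + (-2)·(5/7) = -2.
The best pure response is route A with expected payoff 29/7.

29/7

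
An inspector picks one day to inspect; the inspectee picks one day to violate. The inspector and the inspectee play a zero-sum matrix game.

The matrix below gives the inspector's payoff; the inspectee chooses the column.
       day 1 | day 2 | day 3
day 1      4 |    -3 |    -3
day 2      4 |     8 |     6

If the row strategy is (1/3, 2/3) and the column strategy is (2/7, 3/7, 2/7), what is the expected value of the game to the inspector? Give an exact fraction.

27/7

Against (2/7, 3/7, 2/7), each row's expected payoff is day 1: -1; day 2: 44/7.
Taking the (1/3, 2/3)-weighted average: (1/3)·(-1) + (2/3)·(44/7) = 27/7.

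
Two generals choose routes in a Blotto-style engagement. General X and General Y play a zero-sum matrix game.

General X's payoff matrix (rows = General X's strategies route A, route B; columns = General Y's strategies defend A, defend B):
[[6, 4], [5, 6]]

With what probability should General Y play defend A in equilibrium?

2/3

Row minima are 4 and 5, so General X's maximin is 5; column maxima are 6 and 6, so General Y's minimax is 6. These differ, so the equilibrium is in mixed strategies.
Let General Y play defend A with probability q. General X is indifferent when 6q + 4(1−q) = 5q + 6(1−q), giving q = 2/3.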